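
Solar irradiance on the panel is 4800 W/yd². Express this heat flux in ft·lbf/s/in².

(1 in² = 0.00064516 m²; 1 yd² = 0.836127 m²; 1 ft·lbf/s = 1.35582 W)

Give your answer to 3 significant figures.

2.73 ft·lbf/s/in²

4800 W/yd² ÷ 0.836127 m²/yd² = 5740.75 W/m²
5740.75 W/m² ÷ 1.35582 W/ft·lbf/s × 0.00064516 m²/in² = 2.73171 ft·lbf/s/in²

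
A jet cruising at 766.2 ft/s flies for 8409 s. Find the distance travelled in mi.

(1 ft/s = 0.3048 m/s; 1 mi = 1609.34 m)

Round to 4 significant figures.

766.2 ft/s × 0.3048 → 233.538 m/s
d = v × t = 233.538 m/s × 8409 s = 1.96382×10⁶ m
1.96382×10⁶ m ÷ (1609.34 m/mi) = 1220.26 mi

1220 mi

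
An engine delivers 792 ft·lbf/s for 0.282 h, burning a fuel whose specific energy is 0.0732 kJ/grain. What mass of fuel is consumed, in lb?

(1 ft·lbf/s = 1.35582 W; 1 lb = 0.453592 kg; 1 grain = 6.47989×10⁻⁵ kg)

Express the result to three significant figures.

2.13 lb

792 ft·lbf/s → 1073.81 W
0.282 h → 1015.2 s
E = P × t = 1073.81 × 1015.2 = 1.09013×10⁶ J
0.0732 kJ/grain → 1.12965×10⁶ J/kg
m = E / e_s = 1.09013×10⁶ / 1.12965×10⁶ = 0.965016 kg
In lb: 0.965016 / 0.453592 = 2.1275 lb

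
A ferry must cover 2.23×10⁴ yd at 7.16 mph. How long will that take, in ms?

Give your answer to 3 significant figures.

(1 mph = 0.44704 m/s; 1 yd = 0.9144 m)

6.37×10⁶ ms

2.23×10⁴ yd × 0.9144 → 20391.1 m
7.16 mph × 0.44704 → 3.20081 m/s
t = d / v = 20391.1 m / 3.20081 m/s = 6370.61 s
6370.61 s ÷ (0.001 s/ms) = 6.37061×10⁶ ms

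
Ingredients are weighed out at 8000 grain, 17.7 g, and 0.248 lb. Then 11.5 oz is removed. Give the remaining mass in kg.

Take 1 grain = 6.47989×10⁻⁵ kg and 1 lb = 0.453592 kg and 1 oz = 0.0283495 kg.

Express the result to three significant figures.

0.323 kg

8000 grain × 6.47989×10⁻⁵ = 0.518391 kg
17.7 g × 0.001 = 0.0177 kg
0.248 lb × 0.453592 = 0.112491 kg
11.5 oz × 0.0283495 = 0.326019 kg
Net: 0.518391 + 0.0177 + 0.112491 − 0.326019 = 0.322563 kg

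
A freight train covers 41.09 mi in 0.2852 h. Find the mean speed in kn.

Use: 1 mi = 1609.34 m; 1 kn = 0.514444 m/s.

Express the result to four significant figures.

41.09 mi × 1609.34 → 66127.8 m
0.2852 h × 3600 → 1026.72 s
v = d / t = 66127.8 m / 1026.72 s = 64.4068 m/s
64.4068 m/s ÷ (0.514444 m/s/kn) = 125.197 kn

125.2 kn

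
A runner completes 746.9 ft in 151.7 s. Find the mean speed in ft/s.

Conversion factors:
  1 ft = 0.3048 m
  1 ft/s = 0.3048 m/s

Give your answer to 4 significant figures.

746.9 ft × 0.3048 = 227.655 m
v = d / t = 227.655 m / 151.7 s = 1.50069 m/s
1.50069 m/s ÷ (0.3048 m/s/ft/s) = 4.92352 ft/s

4.924 ft/s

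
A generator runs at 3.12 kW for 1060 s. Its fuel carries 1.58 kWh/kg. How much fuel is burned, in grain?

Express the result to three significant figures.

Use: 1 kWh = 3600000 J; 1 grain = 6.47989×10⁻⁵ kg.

8970 grain

3.12 kW → 3120 W
E = P × t = 3120 × 1060 = 3.3072×10⁶ J
1.58 kWh/kg → 5.688×10⁶ J/kg
m = E / e_s = 3.3072×10⁶ / 5.688×10⁶ = 0.581435 kg
In grain: 0.581435 / 6.47989×10⁻⁵ = 8972.91 grain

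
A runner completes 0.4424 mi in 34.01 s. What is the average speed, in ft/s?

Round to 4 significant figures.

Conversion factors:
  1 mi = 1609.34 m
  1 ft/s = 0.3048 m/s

0.4424 mi × 1609.34 = 711.972 m
v = d / t = 711.972 m / 34.01 s = 20.9342 m/s
20.9342 m/s ÷ (0.3048 m/s/ft/s) = 68.6818 ft/s

68.68 ft/s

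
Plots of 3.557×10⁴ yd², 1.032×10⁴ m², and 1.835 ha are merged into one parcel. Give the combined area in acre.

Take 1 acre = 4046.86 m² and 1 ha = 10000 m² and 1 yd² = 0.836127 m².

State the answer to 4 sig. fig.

14.43 acre

3.557×10⁴ yd² × 0.836127 = 29741 m²
1.032×10⁴ m² (already m²)
1.835 ha × 10000 = 18350 m²
Combined: 29741 + 10320 + 18350 = 58411 m²
In acre: 58411 / 4046.86 = 14.4337 acre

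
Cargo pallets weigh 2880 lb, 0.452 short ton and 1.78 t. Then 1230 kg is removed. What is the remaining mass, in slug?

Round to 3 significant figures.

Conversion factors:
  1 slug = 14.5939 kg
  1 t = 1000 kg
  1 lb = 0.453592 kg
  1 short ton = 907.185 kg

155 slug

2880 lb × 0.453592 = 1306.34 kg
0.452 short ton × 907.185 = 410.048 kg
1.78 t × 1000 = 1780 kg
1230 kg (already kg)
Net: 1306.34 + 410.048 + 1780 − 1230 = 2266.39 kg
In slug: 2266.39 / 14.5939 = 155.297 slug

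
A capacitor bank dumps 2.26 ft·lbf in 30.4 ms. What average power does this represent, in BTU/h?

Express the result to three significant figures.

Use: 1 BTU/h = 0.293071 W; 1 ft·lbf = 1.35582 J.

344 BTU/h

2.26 ft·lbf × 1.35582 → 3.06415 J
30.4 ms × 0.001 → 0.0304 s
P = E / t = 3.06415 J / 0.0304 s = 100.794 W
100.794 W ÷ (0.293071 W/BTU/h) = 343.923 BTU/h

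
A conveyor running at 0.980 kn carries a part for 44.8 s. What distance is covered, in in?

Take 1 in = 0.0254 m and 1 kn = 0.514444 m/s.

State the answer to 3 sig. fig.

889 in

0.980 kn × 0.514444 = 0.504155 m/s
d = v × t = 0.504155 m/s × 44.8 s = 22.5861 m
22.5861 m ÷ (0.0254 m/in) = 889.217 in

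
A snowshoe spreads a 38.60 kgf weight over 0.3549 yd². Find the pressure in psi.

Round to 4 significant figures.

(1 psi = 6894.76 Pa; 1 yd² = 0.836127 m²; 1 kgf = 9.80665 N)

38.60 kgf × 9.80665 = 378.537 N
0.3549 yd² × 0.836127 = 0.296741 m²
P = F / A = 378.537 N / 0.296741 m² = 1275.65 Pa
1275.65 Pa ÷ (6894.76 Pa/psi) = 0.185017 psi

0.1850 psi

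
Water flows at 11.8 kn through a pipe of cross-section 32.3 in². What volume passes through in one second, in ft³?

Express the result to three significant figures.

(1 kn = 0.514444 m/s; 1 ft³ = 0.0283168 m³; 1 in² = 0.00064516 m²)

11.8 kn × 0.514444 = 6.07044 m/s
32.3 in² × 0.00064516 = 0.0208387 m²
V = v × A × t = 6.07044 m/s × 0.0208387 m² × 1 s = 0.1265 m³
0.1265 m³ ÷ (0.0283168 m³/ft³) = 4.46731 ft³

4.47 ft³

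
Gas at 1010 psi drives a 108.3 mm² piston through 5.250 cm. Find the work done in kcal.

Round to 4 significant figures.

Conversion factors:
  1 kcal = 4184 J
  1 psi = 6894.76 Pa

0.009463 kcal

1010 psi → 6.96371×10⁶ Pa
108.3 mm² → 1.083×10⁻⁴ m²
F = P × A = 6.96371×10⁶ × 1.083×10⁻⁴ = 754.17 N
5.250 cm → 0.0525 m
W = F × d = 754.17 × 0.0525 = 39.5939 J
In kcal: 39.5939 / 4184 = 0.00946317 kcal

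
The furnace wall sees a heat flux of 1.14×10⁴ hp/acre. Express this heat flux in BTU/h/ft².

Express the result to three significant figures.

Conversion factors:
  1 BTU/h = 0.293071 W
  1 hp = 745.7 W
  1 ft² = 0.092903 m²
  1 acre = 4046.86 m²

666 BTU/h/ft²

1.14×10⁴ hp/acre × 745.7 W/hp ÷ 4046.86 m²/acre = 2100.64 W/m²
2100.64 W/m² ÷ 0.293071 W/BTU/h × 0.092903 m²/ft² = 665.899 BTU/h/ft²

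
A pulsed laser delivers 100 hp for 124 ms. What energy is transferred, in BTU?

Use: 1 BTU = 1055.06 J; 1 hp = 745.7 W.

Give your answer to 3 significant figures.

8.76 BTU

100 hp × 745.7 → 74570 W
124 ms × 0.001 → 0.124 s
E = P × t = 74570 W × 0.124 s = 9246.68 J
9246.68 J ÷ (1055.06 J/BTU) = 8.76413 BTU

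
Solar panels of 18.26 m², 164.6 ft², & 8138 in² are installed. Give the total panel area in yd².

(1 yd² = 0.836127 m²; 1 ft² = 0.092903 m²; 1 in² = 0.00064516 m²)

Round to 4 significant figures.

46.41 yd²

18.26 m² (already m²)
164.6 ft² × 0.092903 → 15.2918 m²
8138 in² × 0.00064516 → 5.25031 m²
Combined: 18.26 + 15.2918 + 5.25031 = 38.8021 m²
In yd²: 38.8021 / 0.836127 = 46.4069 yd²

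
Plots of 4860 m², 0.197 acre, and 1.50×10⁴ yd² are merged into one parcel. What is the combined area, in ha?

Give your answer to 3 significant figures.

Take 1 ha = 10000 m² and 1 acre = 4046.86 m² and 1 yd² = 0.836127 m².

4860 m² (already m²)
0.197 acre × 4046.86 → 797.231 m²
1.50×10⁴ yd² × 0.836127 → 12541.9 m²
Combined: 4860 + 797.231 + 12541.9 = 18199.1 m²
In ha: 18199.1 / 10000 = 1.81991 ha

1.82 ha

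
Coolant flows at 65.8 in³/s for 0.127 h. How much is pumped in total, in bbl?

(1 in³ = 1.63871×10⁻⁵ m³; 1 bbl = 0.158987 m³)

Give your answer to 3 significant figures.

3.10 bbl

65.8 in³/s → 0.00107827 m³/s
0.127 h → 457.2 s
V = Q × t = 0.00107827 × 457.2 = 0.492985 m³
In bbl: 0.492985 / 0.158987 = 3.10079 bbl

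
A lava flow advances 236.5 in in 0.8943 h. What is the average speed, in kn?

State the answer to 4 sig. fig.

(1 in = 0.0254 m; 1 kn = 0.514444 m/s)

236.5 in × 0.0254 = 6.0071 m
0.8943 h × 3600 = 3219.48 s
v = d / t = 6.0071 m / 3219.48 s = 0.00186586 m/s
0.00186586 m/s ÷ (0.514444 m/s/kn) = 0.00362694 kn

0.003627 kn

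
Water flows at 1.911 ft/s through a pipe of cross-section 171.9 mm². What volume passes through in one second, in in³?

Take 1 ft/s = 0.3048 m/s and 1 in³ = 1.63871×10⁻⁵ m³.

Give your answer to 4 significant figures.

6.110 in³

1.911 ft/s × 0.3048 → 0.582473 m/s
171.9 mm² × 10⁻⁶ → 1.719×10⁻⁴ m²
V = v × A × t = 0.582473 m/s × 1.719×10⁻⁴ m² × 1 s = 1.00127×10⁻⁴ m³
1.00127×10⁻⁴ m³ ÷ (1.63871×10⁻⁵ m³/in³) = 6.11011 in³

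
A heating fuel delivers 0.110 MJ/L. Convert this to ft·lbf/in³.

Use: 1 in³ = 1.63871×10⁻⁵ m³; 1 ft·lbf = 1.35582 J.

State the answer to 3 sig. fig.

1330 ft·lbf/in³

0.110 MJ/L × 1000000 J/MJ ÷ 0.001 m³/L = 1.1×10⁸ J/m³
1.1×10⁸ J/m³ ÷ 1.35582 J/ft·lbf × 1.63871×10⁻⁵ m³/in³ = 1329.51 ft·lbf/in³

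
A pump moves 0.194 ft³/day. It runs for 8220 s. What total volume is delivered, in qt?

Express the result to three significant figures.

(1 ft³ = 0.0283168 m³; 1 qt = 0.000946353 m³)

0.552 qt

0.194 ft³/day → 6.35817×10⁻⁸ m³/s
V = Q × t = 6.35817×10⁻⁸ × 8220 = 5.22642×10⁻⁴ m³
In qt: 5.22642×10⁻⁴ / 0.000946353 = 0.55227 qt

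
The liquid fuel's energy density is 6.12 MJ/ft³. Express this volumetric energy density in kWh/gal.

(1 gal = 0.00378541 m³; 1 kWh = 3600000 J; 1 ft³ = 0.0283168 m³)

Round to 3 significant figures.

6.12 MJ/ft³ × 1000000 J/MJ ÷ 0.0283168 m³/ft³ = 2.16126×10⁸ J/m³
2.16126×10⁸ J/m³ ÷ 3600000 J/kWh × 0.00378541 m³/gal = 0.227257 kWh/gal

0.227 kWh/gal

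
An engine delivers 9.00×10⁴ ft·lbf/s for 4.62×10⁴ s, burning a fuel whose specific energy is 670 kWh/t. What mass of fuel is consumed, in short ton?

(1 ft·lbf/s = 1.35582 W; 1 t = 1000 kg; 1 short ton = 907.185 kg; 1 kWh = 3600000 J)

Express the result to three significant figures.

2.58 short ton

9.00×10⁴ ft·lbf/s → 122024 W
E = P × t = 122024 × 46200 = 5.63751×10⁹ J
670 kWh/t → 2.412×10⁶ J/kg
m = E / e_s = 5.63751×10⁹ / 2.412×10⁶ = 2337.28 kg
In short ton: 2337.28 / 907.185 = 2.57641 short ton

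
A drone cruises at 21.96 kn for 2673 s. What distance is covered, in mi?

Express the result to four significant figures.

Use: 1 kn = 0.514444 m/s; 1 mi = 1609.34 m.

18.76 mi

21.96 kn × 0.514444 → 11.2972 m/s
d = v × t = 11.2972 m/s × 2673 s = 30197.4 m
30197.4 m ÷ (1609.34 m/mi) = 18.7638 mi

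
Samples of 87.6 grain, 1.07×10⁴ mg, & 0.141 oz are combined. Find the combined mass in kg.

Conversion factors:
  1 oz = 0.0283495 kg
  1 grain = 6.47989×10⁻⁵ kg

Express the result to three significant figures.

0.0204 kg

87.6 grain × 6.47989×10⁻⁵ = 0.00567638 kg
1.07×10⁴ mg × 10⁻⁶ = 0.0107 kg
0.141 oz × 0.0283495 = 0.00399728 kg
Total: 0.00567638 + 0.0107 + 0.00399728 = 0.0203737 kg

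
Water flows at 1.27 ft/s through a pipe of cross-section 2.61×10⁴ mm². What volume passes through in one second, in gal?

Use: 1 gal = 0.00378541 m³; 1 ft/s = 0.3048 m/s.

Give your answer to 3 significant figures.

1.27 ft/s × 0.3048 → 0.387096 m/s
2.61×10⁴ mm² × 10⁻⁶ → 0.0261 m²
V = v × A × t = 0.387096 m/s × 0.0261 m² × 1 s = 0.0101032 m³
0.0101032 m³ ÷ (0.00378541 m³/gal) = 2.66898 gal

2.67 gal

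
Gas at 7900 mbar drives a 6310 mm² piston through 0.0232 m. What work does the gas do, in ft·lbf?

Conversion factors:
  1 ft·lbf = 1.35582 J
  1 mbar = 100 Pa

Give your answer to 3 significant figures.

7900 mbar → 790000 Pa
6310 mm² → 0.00631 m²
F = P × A = 790000 × 0.00631 = 4984.9 N
W = F × d = 4984.9 × 0.0232 = 115.65 J
In ft·lbf: 115.65 / 1.35582 = 85.2989 ft·lbf

85.3 ft·lbf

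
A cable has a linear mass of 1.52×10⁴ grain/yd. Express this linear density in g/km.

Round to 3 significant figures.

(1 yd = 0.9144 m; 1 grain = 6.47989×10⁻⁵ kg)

1.08×10⁶ g/km

1.52×10⁴ grain/yd × 6.47989×10⁻⁵ kg/grain ÷ 0.9144 m/yd = 1.07715 kg/m
1.07715 kg/m ÷ 0.001 kg/g × 1000 m/km = 1.07715×10⁶ g/km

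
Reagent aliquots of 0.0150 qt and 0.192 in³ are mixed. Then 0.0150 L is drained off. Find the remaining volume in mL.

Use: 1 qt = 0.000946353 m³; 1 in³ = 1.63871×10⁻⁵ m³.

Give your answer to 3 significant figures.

0.0150 qt × 0.000946353 → 1.41953×10⁻⁵ m³
0.192 in³ × 1.63871×10⁻⁵ → 3.14632×10⁻⁶ m³
0.0150 L × 0.001 → 1.5×10⁻⁵ m³
Net: 1.41953×10⁻⁵ + 3.14632×10⁻⁶ − 1.5×10⁻⁵ = 2.34162×10⁻⁶ m³
In mL: 2.34162×10⁻⁶ / 10⁻⁶ = 2.34162 mL

2.34 mL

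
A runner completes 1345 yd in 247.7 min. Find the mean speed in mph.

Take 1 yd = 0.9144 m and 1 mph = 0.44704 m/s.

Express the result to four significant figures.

0.1851 mph

1345 yd × 0.9144 = 1229.87 m
247.7 min × 60 = 14862 s
v = d / t = 1229.87 m / 14862 s = 0.0827527 m/s
0.0827527 m/s ÷ (0.44704 m/s/mph) = 0.185113 mph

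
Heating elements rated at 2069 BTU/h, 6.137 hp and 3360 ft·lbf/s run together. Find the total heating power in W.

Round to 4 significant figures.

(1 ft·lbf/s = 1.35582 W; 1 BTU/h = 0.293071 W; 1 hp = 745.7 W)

9738 W

2069 BTU/h × 0.293071 = 606.364 W
6.137 hp × 745.7 = 4576.36 W
3360 ft·lbf/s × 1.35582 = 4555.56 W
Total: 606.364 + 4576.36 + 4555.56 = 9738.28 W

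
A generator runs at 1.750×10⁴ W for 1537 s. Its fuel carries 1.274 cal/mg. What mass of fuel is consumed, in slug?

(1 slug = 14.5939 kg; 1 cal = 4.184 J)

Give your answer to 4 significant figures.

0.3458 slug

E = P × t = 17500 × 1537 = 2.68975×10⁷ J
1.274 cal/mg → 5.33042×10⁶ J/kg
m = E / e_s = 2.68975×10⁷ / 5.33042×10⁶ = 5.04604 kg
In slug: 5.04604 / 14.5939 = 0.345764 slug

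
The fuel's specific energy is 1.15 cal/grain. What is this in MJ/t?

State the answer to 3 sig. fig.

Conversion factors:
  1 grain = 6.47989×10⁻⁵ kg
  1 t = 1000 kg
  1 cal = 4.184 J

74.3 MJ/t

1.15 cal/grain × 4.184 J/cal ÷ 6.47989×10⁻⁵ kg/grain = 74254.3 J/kg
74254.3 J/kg ÷ 1000000 J/MJ × 1000 kg/t = 74.2543 MJ/t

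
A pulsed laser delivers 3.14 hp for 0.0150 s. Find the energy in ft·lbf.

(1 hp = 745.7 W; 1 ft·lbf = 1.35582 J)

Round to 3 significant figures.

25.9 ft·lbf

3.14 hp × 745.7 = 2341.5 W
E = P × t = 2341.5 W × 0.015 s = 35.1225 J
35.1225 J ÷ (1.35582 J/ft·lbf) = 25.905 ft·lbf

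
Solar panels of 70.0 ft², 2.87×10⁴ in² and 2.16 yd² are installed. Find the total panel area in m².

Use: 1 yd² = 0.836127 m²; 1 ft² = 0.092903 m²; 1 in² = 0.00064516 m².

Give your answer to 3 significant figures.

70.0 ft² × 0.092903 = 6.50321 m²
2.87×10⁴ in² × 0.00064516 = 18.5161 m²
2.16 yd² × 0.836127 = 1.80603 m²
Total: 6.50321 + 18.5161 + 1.80603 = 26.8253 m²

26.8 m²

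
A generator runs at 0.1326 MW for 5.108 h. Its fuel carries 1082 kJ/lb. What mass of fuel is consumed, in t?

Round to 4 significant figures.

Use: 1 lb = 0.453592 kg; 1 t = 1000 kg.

1.022 t

0.1326 MW → 132600 W
5.108 h → 18388.8 s
E = P × t = 132600 × 18388.8 = 2.43835×10⁹ J
1082 kJ/lb → 2.3854×10⁶ J/kg
m = E / e_s = 2.43835×10⁹ / 2.3854×10⁶ = 1022.2 kg
In t: 1022.2 / 1000 = 1.0222 t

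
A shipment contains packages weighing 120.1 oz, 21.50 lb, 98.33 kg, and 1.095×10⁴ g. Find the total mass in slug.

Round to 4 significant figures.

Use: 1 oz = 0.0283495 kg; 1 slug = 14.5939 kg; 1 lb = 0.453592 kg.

120.1 oz × 0.0283495 → 3.40477 kg
21.50 lb × 0.453592 → 9.75223 kg
98.33 kg (already kg)
1.095×10⁴ g × 0.001 → 10.95 kg
Total: 3.40477 + 9.75223 + 98.33 + 10.95 = 122.437 kg
In slug: 122.437 / 14.5939 = 8.3896 slug

8.390 slug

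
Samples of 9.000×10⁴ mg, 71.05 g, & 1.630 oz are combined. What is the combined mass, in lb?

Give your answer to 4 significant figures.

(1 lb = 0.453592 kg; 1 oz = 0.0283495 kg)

0.4569 lb

9.000×10⁴ mg × 10⁻⁶ → 0.09 kg
71.05 g × 0.001 → 0.07105 kg
1.630 oz × 0.0283495 → 0.0462097 kg
Sum: 0.09 + 0.07105 + 0.0462097 = 0.20726 kg
In lb: 0.20726 / 0.453592 = 0.45693 lb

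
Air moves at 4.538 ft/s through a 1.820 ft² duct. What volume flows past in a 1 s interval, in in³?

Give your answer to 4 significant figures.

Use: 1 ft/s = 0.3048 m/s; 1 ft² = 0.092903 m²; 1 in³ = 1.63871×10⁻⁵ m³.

1.427×10⁴ in³

4.538 ft/s × 0.3048 = 1.38318 m/s
1.820 ft² × 0.092903 = 0.169083 m²
V = v × A × t = 1.38318 m/s × 0.169083 m² × 1 s = 0.233872 m³
0.233872 m³ ÷ (1.63871×10⁻⁵ m³/in³) = 14271.7 in³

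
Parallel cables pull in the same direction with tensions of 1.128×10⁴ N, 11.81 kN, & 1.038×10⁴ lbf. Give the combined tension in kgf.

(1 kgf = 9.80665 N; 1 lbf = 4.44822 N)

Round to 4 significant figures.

1.128×10⁴ N (already N)
11.81 kN × 1000 → 11810 N
1.038×10⁴ lbf × 4.44822 → 46172.5 N
Total: 11280 + 11810 + 46172.5 = 69262.5 N
In kgf: 69262.5 / 9.80665 = 7062.81 kgf

7063 kgf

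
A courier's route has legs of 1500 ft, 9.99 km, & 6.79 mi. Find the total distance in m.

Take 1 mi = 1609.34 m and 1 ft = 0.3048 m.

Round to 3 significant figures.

2.14×10⁴ m

1500 ft × 0.3048 → 457.2 m
9.99 km × 1000 → 9990 m
6.79 mi × 1609.34 → 10927.4 m
Total: 457.2 + 9990 + 10927.4 = 21374.6 m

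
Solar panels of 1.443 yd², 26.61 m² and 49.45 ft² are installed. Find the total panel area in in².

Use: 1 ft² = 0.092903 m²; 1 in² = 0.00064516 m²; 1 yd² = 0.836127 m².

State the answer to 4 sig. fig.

5.024×10⁴ in²

1.443 yd² × 0.836127 = 1.20653 m²
26.61 m² (already m²)
49.45 ft² × 0.092903 = 4.59405 m²
Combined: 1.20653 + 26.61 + 4.59405 = 32.4106 m²
In in²: 32.4106 / 0.00064516 = 50236.5 in²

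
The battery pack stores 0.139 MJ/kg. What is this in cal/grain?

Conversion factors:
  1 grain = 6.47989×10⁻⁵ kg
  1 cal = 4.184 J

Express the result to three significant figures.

2.15 cal/grain

0.139 MJ/kg × 1000000 J/MJ = 139000 J/kg
139000 J/kg ÷ 4.184 J/cal × 6.47989×10⁻⁵ kg/grain = 2.15274 cal/grain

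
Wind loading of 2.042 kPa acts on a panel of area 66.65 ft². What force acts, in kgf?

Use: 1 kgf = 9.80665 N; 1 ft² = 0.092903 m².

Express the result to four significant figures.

1289 kgf

2.042 kPa × 1000 = 2042 Pa
66.65 ft² × 0.092903 = 6.19198 m²
F = P × A = 2042 Pa × 6.19198 m² = 12644 N
12644 N ÷ (9.80665 N/kgf) = 1289.33 kgf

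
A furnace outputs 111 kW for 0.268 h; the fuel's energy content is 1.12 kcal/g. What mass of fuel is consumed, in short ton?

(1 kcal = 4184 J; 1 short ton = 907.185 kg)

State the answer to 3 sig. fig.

111 kW → 111000 W
0.268 h → 964.8 s
E = P × t = 111000 × 964.8 = 1.07093×10⁸ J
1.12 kcal/g → 4.68608×10⁶ J/kg
m = E / e_s = 1.07093×10⁸ / 4.68608×10⁶ = 22.8534 kg
In short ton: 22.8534 / 907.185 = 0.0251916 short ton

0.0252 short ton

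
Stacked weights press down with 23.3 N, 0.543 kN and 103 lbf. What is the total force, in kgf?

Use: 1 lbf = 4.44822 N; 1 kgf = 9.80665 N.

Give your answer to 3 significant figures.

23.3 N (already N)
0.543 kN × 1000 = 543 N
103 lbf × 4.44822 = 458.167 N
Total: 23.3 + 543 + 458.167 = 1024.47 N
In kgf: 1024.47 / 9.80665 = 104.467 kgf

104 kgf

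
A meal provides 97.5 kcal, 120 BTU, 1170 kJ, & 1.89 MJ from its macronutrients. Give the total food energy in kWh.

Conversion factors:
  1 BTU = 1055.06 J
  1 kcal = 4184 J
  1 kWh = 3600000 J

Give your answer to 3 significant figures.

0.998 kWh

97.5 kcal × 4184 = 407940 J
120 BTU × 1055.06 = 126607 J
1170 kJ × 1000 = 1.17×10⁶ J
1.89 MJ × 1000000 = 1.89×10⁶ J
Combined: 407940 + 126607 + 1.17×10⁶ + 1.89×10⁶ = 3.59455×10⁶ J
In kWh: 3.59455×10⁶ / 3600000 = 0.998486 kWh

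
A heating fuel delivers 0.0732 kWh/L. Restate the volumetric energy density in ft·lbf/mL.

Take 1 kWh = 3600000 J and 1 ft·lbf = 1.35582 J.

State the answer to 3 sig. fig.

0.0732 kWh/L × 3600000 J/kWh ÷ 0.001 m³/L = 2.6352×10⁸ J/m³
2.6352×10⁸ J/m³ ÷ 1.35582 J/ft·lbf × 10⁻⁶ m³/mL = 194.362 ft·lbf/mL

194 ft·lbf/mL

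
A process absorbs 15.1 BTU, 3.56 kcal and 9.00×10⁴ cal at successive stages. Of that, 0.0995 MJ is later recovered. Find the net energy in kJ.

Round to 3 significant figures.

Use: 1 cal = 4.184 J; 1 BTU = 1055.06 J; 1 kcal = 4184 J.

308 kJ

15.1 BTU × 1055.06 → 15931.4 J
3.56 kcal × 4184 → 14895 J
9.00×10⁴ cal × 4.184 → 376560 J
0.0995 MJ × 1000000 → 99500 J
Result: 15931.4 + 14895 + 376560 − 99500 = 307886 J
In kJ: 307886 / 1000 = 307.886 kJ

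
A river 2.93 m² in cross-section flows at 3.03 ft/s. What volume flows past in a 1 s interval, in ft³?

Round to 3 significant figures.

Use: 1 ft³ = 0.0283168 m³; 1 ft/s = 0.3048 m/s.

95.6 ft³

3.03 ft/s × 0.3048 → 0.923544 m/s
V = v × A × t = 0.923544 m/s × 2.93 m² × 1 s = 2.70598 m³
2.70598 m³ ÷ (0.0283168 m³/ft³) = 95.5609 ft³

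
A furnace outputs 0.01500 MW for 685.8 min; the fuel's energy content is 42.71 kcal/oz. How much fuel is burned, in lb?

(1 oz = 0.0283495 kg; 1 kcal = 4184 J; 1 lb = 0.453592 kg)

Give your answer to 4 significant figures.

215.9 lb

0.01500 MW → 15000 W
685.8 min → 41148 s
E = P × t = 15000 × 41148 = 6.1722×10⁸ J
42.71 kcal/oz → 6.30341×10⁶ J/kg
m = E / e_s = 6.1722×10⁸ / 6.30341×10⁶ = 97.9184 kg
In lb: 97.9184 / 0.453592 = 215.873 lb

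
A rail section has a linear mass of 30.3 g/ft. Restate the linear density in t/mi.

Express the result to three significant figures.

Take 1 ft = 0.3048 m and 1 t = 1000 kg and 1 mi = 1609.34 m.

30.3 g/ft × 0.001 kg/g ÷ 0.3048 m/ft = 0.0994094 kg/m
0.0994094 kg/m ÷ 1000 kg/t × 1609.34 m/mi = 0.159984 t/mi

0.160 t/mi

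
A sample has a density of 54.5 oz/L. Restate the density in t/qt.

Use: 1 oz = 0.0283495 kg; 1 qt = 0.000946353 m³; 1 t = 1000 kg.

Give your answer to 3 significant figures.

54.5 oz/L × 0.0283495 kg/oz ÷ 0.001 m³/L = 1545.05 kg/m³
1545.05 kg/m³ ÷ 1000 kg/t × 0.000946353 m³/qt = 0.00146216 t/qt

0.00146 t/qt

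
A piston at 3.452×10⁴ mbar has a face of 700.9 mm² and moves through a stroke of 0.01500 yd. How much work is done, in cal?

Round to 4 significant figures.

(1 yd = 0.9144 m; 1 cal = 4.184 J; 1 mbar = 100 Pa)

7.932 cal

3.452×10⁴ mbar → 3.452×10⁶ Pa
700.9 mm² → 7.009×10⁻⁴ m²
F = P × A = 3.452×10⁶ × 7.009×10⁻⁴ = 2419.51 N
0.01500 yd → 0.013716 m
W = F × d = 2419.51 × 0.013716 = 33.186 J
In cal: 33.186 / 4.184 = 7.93164 cal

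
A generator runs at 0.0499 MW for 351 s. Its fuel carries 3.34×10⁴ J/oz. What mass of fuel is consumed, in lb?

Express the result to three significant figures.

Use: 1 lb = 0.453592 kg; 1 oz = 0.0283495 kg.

0.0499 MW → 49900 W
E = P × t = 49900 × 351 = 1.75149×10⁷ J
3.34×10⁴ J/oz → 1.17815×10⁶ J/kg
m = E / e_s = 1.75149×10⁷ / 1.17815×10⁶ = 14.8664 kg
In lb: 14.8664 / 0.453592 = 32.7748 lb

32.8 lb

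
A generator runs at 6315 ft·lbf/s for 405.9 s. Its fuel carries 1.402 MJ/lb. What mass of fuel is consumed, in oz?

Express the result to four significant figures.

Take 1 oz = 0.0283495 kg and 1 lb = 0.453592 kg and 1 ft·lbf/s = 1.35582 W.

6315 ft·lbf/s → 8562 W
E = P × t = 8562 × 405.9 = 3.47532×10⁶ J
1.402 MJ/lb → 3.09088×10⁶ J/kg
m = E / e_s = 3.47532×10⁶ / 3.09088×10⁶ = 1.12438 kg
In oz: 1.12438 / 0.0283495 = 39.6614 oz

39.66 oz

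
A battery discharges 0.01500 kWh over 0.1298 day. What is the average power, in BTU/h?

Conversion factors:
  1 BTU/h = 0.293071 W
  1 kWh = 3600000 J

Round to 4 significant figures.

16.43 BTU/h

0.01500 kWh × 3600000 → 54000 J
0.1298 day × 86400 → 11214.7 s
P = E / t = 54000 J / 11214.7 s = 4.81511 W
4.81511 W ÷ (0.293071 W/BTU/h) = 16.4298 BTU/h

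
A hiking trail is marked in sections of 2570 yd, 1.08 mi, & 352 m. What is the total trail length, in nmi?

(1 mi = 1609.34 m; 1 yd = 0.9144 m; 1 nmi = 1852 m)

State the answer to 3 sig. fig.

2570 yd × 0.9144 → 2350.01 m
1.08 mi × 1609.34 → 1738.09 m
352 m (already m)
Total: 2350.01 + 1738.09 + 352 = 4440.1 m
In nmi: 4440.1 / 1852 = 2.39746 nmi

2.40 nmi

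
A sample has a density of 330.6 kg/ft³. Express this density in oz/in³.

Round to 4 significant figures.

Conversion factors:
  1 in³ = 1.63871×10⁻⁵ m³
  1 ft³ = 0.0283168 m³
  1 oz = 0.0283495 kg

330.6 kg/ft³ ÷ 0.0283168 m³/ft³ = 11675 kg/m³
11675 kg/m³ ÷ 0.0283495 kg/oz × 1.63871×10⁻⁵ m³/in³ = 6.7486 oz/in³

6.749 oz/in³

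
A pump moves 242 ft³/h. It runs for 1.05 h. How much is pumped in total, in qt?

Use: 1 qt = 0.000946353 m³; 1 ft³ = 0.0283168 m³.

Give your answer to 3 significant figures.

242 ft³/h → 0.00190352 m³/s
1.05 h → 3780 s
V = Q × t = 0.00190352 × 3780 = 7.19531 m³
In qt: 7.19531 / 0.000946353 = 7603.2 qt

7600 qt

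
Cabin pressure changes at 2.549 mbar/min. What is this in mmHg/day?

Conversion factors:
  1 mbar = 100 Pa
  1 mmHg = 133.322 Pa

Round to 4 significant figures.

2.549 mbar/min × 100 Pa/mbar ÷ 60 s/min = 4.24833 Pa/s
4.24833 Pa/s ÷ 133.322 Pa/mmHg × 86400 s/day = 2753.15 mmHg/day

2753 mmHg/day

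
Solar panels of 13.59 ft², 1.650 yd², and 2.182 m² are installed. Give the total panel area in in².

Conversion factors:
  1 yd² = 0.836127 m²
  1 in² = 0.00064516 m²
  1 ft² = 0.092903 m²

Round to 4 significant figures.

7477 in²

13.59 ft² × 0.092903 = 1.26255 m²
1.650 yd² × 0.836127 = 1.37961 m²
2.182 m² (already m²)
Combined: 1.26255 + 1.37961 + 2.182 = 4.82416 m²
In in²: 4.82416 / 0.00064516 = 7477.46 in²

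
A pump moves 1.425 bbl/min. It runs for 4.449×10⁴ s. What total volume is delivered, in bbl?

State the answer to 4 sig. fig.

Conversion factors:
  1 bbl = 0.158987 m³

1.425 bbl/min → 0.00377594 m³/s
V = Q × t = 0.00377594 × 44490 = 167.992 m³
In bbl: 167.992 / 0.158987 = 1056.64 bbl

1057 bbl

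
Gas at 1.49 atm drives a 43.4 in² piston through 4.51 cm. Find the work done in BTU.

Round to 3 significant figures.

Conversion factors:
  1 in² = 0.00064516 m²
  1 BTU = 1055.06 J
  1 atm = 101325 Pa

0.181 BTU

1.49 atm → 150974 Pa
43.4 in² → 0.0279999 m²
F = P × A = 150974 × 0.0279999 = 4227.26 N
4.51 cm → 0.0451 m
W = F × d = 4227.26 × 0.0451 = 190.649 J
In BTU: 190.649 / 1055.06 = 0.1807 BTU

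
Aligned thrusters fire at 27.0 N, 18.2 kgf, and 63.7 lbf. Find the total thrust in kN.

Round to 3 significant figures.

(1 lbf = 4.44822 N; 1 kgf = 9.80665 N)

27.0 N (already N)
18.2 kgf × 9.80665 → 178.481 N
63.7 lbf × 4.44822 → 283.352 N
Total: 27 + 178.481 + 283.352 = 488.833 N
In kN: 488.833 / 1000 = 0.488833 kN

0.489 kN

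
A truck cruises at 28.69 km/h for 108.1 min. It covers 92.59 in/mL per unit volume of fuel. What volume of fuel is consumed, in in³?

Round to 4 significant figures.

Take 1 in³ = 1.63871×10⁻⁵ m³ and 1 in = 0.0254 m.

1341 in³

28.69 km/h → 7.96944 m/s
108.1 min → 6486 s
d = v × t = 7.96944 × 6486 = 51689.8 m
92.59 in/mL → 2.35179×10⁶ m/m³
V = d / (distance per unit fuel) = 51689.8 / 2.35179×10⁶ = 0.0219789 m³
In in³: 0.0219789 / 1.63871×10⁻⁵ = 1341.23 in³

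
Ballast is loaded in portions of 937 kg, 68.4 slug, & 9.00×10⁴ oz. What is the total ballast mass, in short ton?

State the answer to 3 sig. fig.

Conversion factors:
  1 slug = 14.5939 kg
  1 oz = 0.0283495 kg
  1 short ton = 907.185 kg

937 kg (already kg)
68.4 slug × 14.5939 → 998.223 kg
9.00×10⁴ oz × 0.0283495 → 2551.46 kg
Sum: 937 + 998.223 + 2551.46 = 4486.68 kg
In short ton: 4486.68 / 907.185 = 4.94572 short ton

4.95 short ton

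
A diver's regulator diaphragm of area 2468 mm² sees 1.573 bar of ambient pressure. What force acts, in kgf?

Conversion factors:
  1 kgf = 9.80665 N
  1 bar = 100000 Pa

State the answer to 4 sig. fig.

1.573 bar × 100000 = 157300 Pa
2468 mm² × 10⁻⁶ = 0.002468 m²
F = P × A = 157300 Pa × 0.002468 m² = 388.216 N
388.216 N ÷ (9.80665 N/kgf) = 39.587 kgf

39.59 kgf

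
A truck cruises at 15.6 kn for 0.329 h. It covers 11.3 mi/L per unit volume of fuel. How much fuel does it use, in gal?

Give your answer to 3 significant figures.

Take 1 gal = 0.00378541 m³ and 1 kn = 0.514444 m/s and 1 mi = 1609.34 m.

0.138 gal

15.6 kn → 8.02533 m/s
0.329 h → 1184.4 s
d = v × t = 8.02533 × 1184.4 = 9505.2 m
11.3 mi/L → 1.81855×10⁷ m/m³
V = d / (distance per unit fuel) = 9505.2 / 1.81855×10⁷ = 5.2268×10⁻⁴ m³
In gal: 5.2268×10⁻⁴ / 0.00378541 = 0.138078 gal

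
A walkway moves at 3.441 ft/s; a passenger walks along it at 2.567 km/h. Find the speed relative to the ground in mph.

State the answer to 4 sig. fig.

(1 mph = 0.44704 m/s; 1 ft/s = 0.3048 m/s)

3.941 mph

3.441 ft/s × 0.3048 = 1.04882 m/s
2.567 km/h × (1/3.6) = 0.713056 m/s
Total: 1.04882 + 0.713056 = 1.76188 m/s
In mph: 1.76188 / 0.44704 = 3.94121 mph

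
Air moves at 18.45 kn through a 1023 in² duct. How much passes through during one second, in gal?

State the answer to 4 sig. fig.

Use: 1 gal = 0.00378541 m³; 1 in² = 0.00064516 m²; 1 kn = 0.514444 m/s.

1655 gal

18.45 kn × 0.514444 = 9.49149 m/s
1023 in² × 0.00064516 = 0.659999 m²
V = v × A × t = 9.49149 m/s × 0.659999 m² × 1 s = 6.26437 m³
6.26437 m³ ÷ (0.00378541 m³/gal) = 1654.87 gal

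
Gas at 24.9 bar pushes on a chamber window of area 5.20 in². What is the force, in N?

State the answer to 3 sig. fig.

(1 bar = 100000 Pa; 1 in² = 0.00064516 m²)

24.9 bar × 100000 = 2.49×10⁶ Pa
5.20 in² × 0.00064516 = 0.00335483 m²
F = P × A = 2.49×10⁶ Pa × 0.00335483 m² = 8353.53 N

8350 N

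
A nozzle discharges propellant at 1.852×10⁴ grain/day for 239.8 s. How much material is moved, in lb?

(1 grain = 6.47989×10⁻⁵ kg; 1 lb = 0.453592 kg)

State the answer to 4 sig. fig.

0.007343 lb

1.852×10⁴ grain/day → 1.38898×10⁻⁵ kg/s
m = ṁ × t = 1.38898×10⁻⁵ × 239.8 = 0.00333077 kg
In lb: 0.00333077 / 0.453592 = 0.0073431 lb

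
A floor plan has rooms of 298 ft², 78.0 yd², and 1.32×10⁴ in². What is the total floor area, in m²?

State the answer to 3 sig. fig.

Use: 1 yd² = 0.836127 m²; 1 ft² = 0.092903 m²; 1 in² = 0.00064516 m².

101 m²

298 ft² × 0.092903 = 27.6851 m²
78.0 yd² × 0.836127 = 65.2179 m²
1.32×10⁴ in² × 0.00064516 = 8.51611 m²
Total: 27.6851 + 65.2179 + 8.51611 = 101.419 m²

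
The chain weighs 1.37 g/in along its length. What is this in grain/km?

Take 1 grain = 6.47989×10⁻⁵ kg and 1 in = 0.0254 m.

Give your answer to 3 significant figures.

1.37 g/in × 0.001 kg/g ÷ 0.0254 m/in = 0.053937 kg/m
0.053937 kg/m ÷ 6.47989×10⁻⁵ kg/grain × 1000 m/km = 832375 grain/km

8.32×10⁵ grain/km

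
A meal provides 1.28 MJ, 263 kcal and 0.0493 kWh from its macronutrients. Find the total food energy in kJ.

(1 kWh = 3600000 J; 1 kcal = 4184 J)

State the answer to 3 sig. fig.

2560 kJ

1.28 MJ × 1000000 → 1.28×10⁶ J
263 kcal × 4184 → 1.10039×10⁶ J
0.0493 kWh × 3600000 → 177480 J
Combined: 1.28×10⁶ + 1.10039×10⁶ + 177480 = 2.55787×10⁶ J
In kJ: 2.55787×10⁶ / 1000 = 2557.87 kJ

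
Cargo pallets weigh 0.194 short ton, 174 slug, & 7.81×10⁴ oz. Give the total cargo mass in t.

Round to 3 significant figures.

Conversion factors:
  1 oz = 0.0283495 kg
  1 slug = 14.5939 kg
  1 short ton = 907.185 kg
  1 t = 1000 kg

4.93 t

0.194 short ton × 907.185 → 175.994 kg
174 slug × 14.5939 → 2539.34 kg
7.81×10⁴ oz × 0.0283495 → 2214.1 kg
Total: 175.994 + 2539.34 + 2214.1 = 4929.43 kg
In t: 4929.43 / 1000 = 4.92943 t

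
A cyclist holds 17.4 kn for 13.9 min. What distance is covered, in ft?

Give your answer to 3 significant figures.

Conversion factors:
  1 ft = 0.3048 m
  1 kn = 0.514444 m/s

17.4 kn × 0.514444 → 8.95133 m/s
13.9 min × 60 → 834 s
d = v × t = 8.95133 m/s × 834 s = 7465.41 m
7465.41 m ÷ (0.3048 m/ft) = 24492.8 ft

2.45×10⁴ ft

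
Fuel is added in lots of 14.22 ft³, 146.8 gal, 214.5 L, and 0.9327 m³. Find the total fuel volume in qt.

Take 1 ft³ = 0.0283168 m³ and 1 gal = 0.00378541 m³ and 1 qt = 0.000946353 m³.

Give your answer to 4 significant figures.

2225 qt

14.22 ft³ × 0.0283168 = 0.402665 m³
146.8 gal × 0.00378541 = 0.555698 m³
214.5 L × 0.001 = 0.2145 m³
0.9327 m³ (already m³)
Total: 0.402665 + 0.555698 + 0.2145 + 0.9327 = 2.10556 m³
In qt: 2.10556 / 0.000946353 = 2224.92 qt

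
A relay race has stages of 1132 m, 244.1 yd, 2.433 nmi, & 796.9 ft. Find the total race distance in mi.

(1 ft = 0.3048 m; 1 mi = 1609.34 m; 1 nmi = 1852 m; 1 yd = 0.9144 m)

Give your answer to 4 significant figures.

1132 m (already m)
244.1 yd × 0.9144 = 223.205 m
2.433 nmi × 1852 = 4505.92 m
796.9 ft × 0.3048 = 242.895 m
Sum: 1132 + 223.205 + 4505.92 + 242.895 = 6104.02 m
In mi: 6104.02 / 1609.34 = 3.79287 mi

3.793 mi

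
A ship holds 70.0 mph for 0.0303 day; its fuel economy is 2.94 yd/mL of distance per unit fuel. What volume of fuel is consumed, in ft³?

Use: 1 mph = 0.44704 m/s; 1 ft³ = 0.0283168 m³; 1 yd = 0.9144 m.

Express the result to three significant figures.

1.08 ft³

70.0 mph → 31.2928 m/s
0.0303 day → 2617.92 s
d = v × t = 31.2928 × 2617.92 = 81922 m
2.94 yd/mL → 2.68834×10⁶ m/m³
V = d / (distance per unit fuel) = 81922 / 2.68834×10⁶ = 0.0304731 m³
In ft³: 0.0304731 / 0.0283168 = 1.07615 ft³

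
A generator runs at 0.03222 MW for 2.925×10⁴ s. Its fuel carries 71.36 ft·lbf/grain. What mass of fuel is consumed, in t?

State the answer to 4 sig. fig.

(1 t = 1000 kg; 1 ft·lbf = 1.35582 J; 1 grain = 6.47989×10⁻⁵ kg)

0.03222 MW → 32220 W
E = P × t = 32220 × 29250 = 9.42435×10⁸ J
71.36 ft·lbf/grain → 1.4931×10⁶ J/kg
m = E / e_s = 9.42435×10⁸ / 1.4931×10⁶ = 631.193 kg
In t: 631.193 / 1000 = 0.631193 t

0.6312 t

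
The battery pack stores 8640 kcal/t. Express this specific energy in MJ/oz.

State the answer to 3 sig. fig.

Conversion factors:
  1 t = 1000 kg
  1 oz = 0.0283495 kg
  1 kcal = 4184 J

8640 kcal/t × 4184 J/kcal ÷ 1000 kg/t = 36149.8 J/kg
36149.8 J/kg ÷ 1000000 J/MJ × 0.0283495 kg/oz = 0.00102483 MJ/oz

0.00102 MJ/oz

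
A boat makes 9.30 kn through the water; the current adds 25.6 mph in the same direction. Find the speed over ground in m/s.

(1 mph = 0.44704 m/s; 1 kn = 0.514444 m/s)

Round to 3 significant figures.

9.30 kn × 0.514444 = 4.78433 m/s
25.6 mph × 0.44704 = 11.4442 m/s
Sum: 4.78433 + 11.4442 = 16.2285 m/s

16.2 m/s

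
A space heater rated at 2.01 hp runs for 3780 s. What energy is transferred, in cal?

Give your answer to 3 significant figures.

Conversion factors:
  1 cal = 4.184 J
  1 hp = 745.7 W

1.35×10⁶ cal

2.01 hp × 745.7 → 1498.86 W
E = P × t = 1498.86 W × 3780 s = 5.66569×10⁶ J
5.66569×10⁶ J ÷ (4.184 J/cal) = 1.35413×10⁶ cal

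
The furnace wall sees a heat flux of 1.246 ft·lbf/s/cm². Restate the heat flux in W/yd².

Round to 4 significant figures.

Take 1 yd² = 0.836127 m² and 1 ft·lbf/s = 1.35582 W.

1.413×10⁴ W/yd²

1.246 ft·lbf/s/cm² × 1.35582 W/ft·lbf/s ÷ 0.0001 m²/cm² = 16893.5 W/m²
16893.5 W/m² × 0.836127 m²/yd² = 14125.1 W/yd²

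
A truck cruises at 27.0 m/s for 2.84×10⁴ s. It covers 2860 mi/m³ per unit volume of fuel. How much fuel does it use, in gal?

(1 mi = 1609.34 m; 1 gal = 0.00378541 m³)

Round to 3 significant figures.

44.0 gal

d = v × t = 27 × 28400 = 766800 m
2860 mi/m³ → 4.60271×10⁶ m/m³
V = d / (distance per unit fuel) = 766800 / 4.60271×10⁶ = 0.166598 m³
In gal: 0.166598 / 0.00378541 = 44.0106 gal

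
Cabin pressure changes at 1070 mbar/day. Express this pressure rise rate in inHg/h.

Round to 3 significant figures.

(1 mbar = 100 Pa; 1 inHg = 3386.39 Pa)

1.32 inHg/h

1070 mbar/day × 100 Pa/mbar ÷ 86400 s/day = 1.23843 Pa/s
1.23843 Pa/s ÷ 3386.39 Pa/inHg × 3600 s/h = 1.31655 inHg/h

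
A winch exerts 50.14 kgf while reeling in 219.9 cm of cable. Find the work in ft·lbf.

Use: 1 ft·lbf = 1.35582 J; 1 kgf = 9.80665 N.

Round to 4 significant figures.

50.14 kgf × 9.80665 → 491.705 N
219.9 cm × 0.01 → 2.199 m
W = F × d = 491.705 N × 2.199 m = 1081.26 J
1081.26 J ÷ (1.35582 J/ft·lbf) = 797.495 ft·lbf

797.5 ft·lbf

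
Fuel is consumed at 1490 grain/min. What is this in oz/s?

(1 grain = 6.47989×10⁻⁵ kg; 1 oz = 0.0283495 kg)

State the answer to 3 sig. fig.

0.0568 oz/s

1490 grain/min × 6.47989×10⁻⁵ kg/grain ÷ 60 s/min = 0.00160917 kg/s
0.00160917 kg/s ÷ 0.0283495 kg/oz = 0.0567618 oz/s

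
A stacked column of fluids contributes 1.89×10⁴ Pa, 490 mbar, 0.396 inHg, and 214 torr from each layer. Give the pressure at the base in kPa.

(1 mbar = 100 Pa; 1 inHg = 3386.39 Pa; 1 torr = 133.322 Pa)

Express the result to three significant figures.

1.89×10⁴ Pa (already Pa)
490 mbar × 100 = 49000 Pa
0.396 inHg × 3386.39 = 1341.01 Pa
214 torr × 133.322 = 28530.9 Pa
Sum: 18900 + 49000 + 1341.01 + 28530.9 = 97771.9 Pa
In kPa: 97771.9 / 1000 = 97.7719 kPa

97.8 kPa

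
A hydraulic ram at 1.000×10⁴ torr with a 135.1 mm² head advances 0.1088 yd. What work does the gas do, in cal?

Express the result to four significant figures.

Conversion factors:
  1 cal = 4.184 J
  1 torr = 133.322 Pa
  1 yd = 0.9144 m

4.283 cal

1.000×10⁴ torr → 1.33322×10⁶ Pa
135.1 mm² → 1.351×10⁻⁴ m²
F = P × A = 1.33322×10⁶ × 1.351×10⁻⁴ = 180.118 N
0.1088 yd → 0.0994867 m
W = F × d = 180.118 × 0.0994867 = 17.9193 J
In cal: 17.9193 / 4.184 = 4.28282 cal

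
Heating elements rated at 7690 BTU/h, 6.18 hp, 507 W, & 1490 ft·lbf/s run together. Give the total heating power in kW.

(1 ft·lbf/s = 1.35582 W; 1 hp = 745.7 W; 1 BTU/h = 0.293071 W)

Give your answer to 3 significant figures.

7690 BTU/h × 0.293071 = 2253.72 W
6.18 hp × 745.7 = 4608.43 W
507 W (already W)
1490 ft·lbf/s × 1.35582 = 2020.17 W
Total: 2253.72 + 4608.43 + 507 + 2020.17 = 9389.32 W
In kW: 9389.32 / 1000 = 9.38932 kW

9.39 kW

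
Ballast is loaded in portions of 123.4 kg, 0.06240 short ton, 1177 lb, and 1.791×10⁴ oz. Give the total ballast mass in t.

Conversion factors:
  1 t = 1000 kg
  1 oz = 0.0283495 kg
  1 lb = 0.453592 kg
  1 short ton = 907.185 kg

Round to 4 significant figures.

123.4 kg (already kg)
0.06240 short ton × 907.185 = 56.6083 kg
1177 lb × 0.453592 = 533.878 kg
1.791×10⁴ oz × 0.0283495 = 507.74 kg
Total: 123.4 + 56.6083 + 533.878 + 507.74 = 1221.63 kg
In t: 1221.63 / 1000 = 1.22163 t

1.222 t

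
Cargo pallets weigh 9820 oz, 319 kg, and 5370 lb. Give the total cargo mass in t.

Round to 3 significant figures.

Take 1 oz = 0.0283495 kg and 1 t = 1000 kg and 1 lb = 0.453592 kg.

9820 oz × 0.0283495 = 278.392 kg
319 kg (already kg)
5370 lb × 0.453592 = 2435.79 kg
Sum: 278.392 + 319 + 2435.79 = 3033.18 kg
In t: 3033.18 / 1000 = 3.03318 t

3.03 t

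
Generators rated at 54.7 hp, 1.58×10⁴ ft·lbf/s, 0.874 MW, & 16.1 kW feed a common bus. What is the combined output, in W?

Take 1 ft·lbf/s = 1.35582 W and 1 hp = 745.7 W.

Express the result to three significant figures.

9.52×10⁵ W

54.7 hp × 745.7 = 40789.8 W
1.58×10⁴ ft·lbf/s × 1.35582 = 21422 W
0.874 MW × 1000000 = 874000 W
16.1 kW × 1000 = 16100 W
Total: 40789.8 + 21422 + 874000 + 16100 = 952312 W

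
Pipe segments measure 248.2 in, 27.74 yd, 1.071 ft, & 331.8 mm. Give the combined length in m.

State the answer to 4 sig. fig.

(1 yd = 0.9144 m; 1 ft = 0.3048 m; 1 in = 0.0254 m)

248.2 in × 0.0254 = 6.30428 m
27.74 yd × 0.9144 = 25.3655 m
1.071 ft × 0.3048 = 0.326441 m
331.8 mm × 0.001 = 0.3318 m
Combined: 6.30428 + 25.3655 + 0.326441 + 0.3318 = 32.328 m

32.33 m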